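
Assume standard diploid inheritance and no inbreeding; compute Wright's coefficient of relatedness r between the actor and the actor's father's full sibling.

Each parent–offspring link contributes a factor of 1/2, and independent paths through distinct common ancestors add.
Full aunt/uncle↔niece/nephew: two paths of length 3 through the shared grandparent pair: r = 2·(1/2)^3 = 1/4.

0.25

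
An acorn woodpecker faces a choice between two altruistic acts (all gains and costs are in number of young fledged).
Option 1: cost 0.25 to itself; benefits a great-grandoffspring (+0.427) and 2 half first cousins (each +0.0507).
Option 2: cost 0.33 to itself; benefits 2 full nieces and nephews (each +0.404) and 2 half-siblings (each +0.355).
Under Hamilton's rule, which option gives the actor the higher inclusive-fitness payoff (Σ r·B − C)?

Option 2

Option 1: r to a great-grandoffspring = 0.125.
Option 1: r to a half first cousin = 0.0625.
Option 1: Σ r·B − C = (1·0.125·0.427 + 2·0.0625·0.0507) − 0.25 = -0.1902875.
Option 2: r to a full niece or nephew = 0.25.
Option 2: r to a half-sibling = 0.25.
Option 2: Σ r·B − C = (2·0.25·0.404 + 2·0.25·0.355) − 0.33 = 0.0495.
Option 2 has the higher net inclusive-fitness payoff.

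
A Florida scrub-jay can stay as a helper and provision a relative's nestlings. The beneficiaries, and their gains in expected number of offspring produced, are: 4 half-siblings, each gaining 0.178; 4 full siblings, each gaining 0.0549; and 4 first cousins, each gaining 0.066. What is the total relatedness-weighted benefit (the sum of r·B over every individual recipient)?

0.3208

r to a half-sibling = 0.25 (half-sibs share one parent — one path of length 2: r = (1/2)^2 = 1/4).
r to a full sibling = 0.5 (full sibs share both parents — two paths of length 2: r = 2·(1/2)^2 = 1/2).
r to a first cousin = 1/8 (first cousins share one grandparent pair — two paths of length 4: r = 2·(1/2)^4 = 1/8).
Summing one r·B term per recipient: 4·0.25·0.178 + 4·0.5·0.0549 + 4·0.125·0.066 = 0.3208.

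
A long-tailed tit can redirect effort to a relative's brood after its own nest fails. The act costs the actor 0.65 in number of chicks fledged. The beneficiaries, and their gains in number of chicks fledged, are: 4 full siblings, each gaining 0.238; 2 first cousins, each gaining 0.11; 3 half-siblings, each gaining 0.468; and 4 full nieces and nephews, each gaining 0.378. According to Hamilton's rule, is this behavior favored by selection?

Hamilton's rule: the trait is favored when the sum of r·B over every recipient exceeds the actor's cost C.
r to a full sibling = 1/2 (full sibs share both parents — two paths of length 2: r = 2·(1/2)^2 = 1/2).
r to a first cousin = 0.125 (first cousins share one grandparent pair — two paths of length 4: r = 2·(1/2)^4 = 1/8).
r to a half-sibling = 0.25 (half-sibs share one parent — one path of length 2: r = (1/2)^2 = 1/4).
r to a full niece or nephew = 0.25 (full aunt/uncle↔niece/nephew: two paths of length 3 through the shared grandparent pair: r = 2·(1/2)^3 = 1/4).
Summing one r·B term per recipient: 4·0.5·0.238 + 2·0.125·0.11 + 3·0.25·0.468 + 4·0.25·0.378 = 1.2325.
1.2325 > 0.65: the indirect benefit exceeds the cost.

Yes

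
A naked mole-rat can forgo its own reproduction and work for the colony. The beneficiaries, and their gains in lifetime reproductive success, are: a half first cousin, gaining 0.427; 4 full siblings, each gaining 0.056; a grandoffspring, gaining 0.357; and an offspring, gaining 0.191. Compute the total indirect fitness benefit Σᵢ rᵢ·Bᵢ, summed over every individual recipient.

0.3234375

r to a half first cousin = 1/16 (half first cousins share one grandparent — one path of length 4: r = (1/2)^4 = 1/16).
r to a full sibling = 1/2 (full sibs share both parents — two paths of length 2: r = 2·(1/2)^2 = 1/2).
r to a grandoffspring = 1/4 (two parent–offspring links: r = (1/2)^2 = 1/4).
r to an offspring = 0.5 (one parent–offspring link: r = (1/2)^1 = 1/2).
Summing one r·B term per recipient: 1·0.0625·0.427 + 4·0.5·0.056 + 1·0.25·0.357 + 1·0.5·0.191 = 0.3234375.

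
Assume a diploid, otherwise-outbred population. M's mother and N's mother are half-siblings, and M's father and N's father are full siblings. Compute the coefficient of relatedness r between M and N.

Independent pedigree routes through distinct common ancestors add.
M and N are related in two ways: half first cousins through their mothers (r = 1/16) and first cousins through their fathers (r = 1/8).
r = 1/16 + 1/8 = 3/16 = 0.1875.

0.1875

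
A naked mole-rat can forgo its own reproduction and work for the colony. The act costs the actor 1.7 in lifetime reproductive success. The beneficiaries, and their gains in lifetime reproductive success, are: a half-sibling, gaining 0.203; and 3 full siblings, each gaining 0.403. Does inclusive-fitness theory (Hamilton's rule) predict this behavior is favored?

Hamilton's rule: the trait is favored when the sum of r·B over every recipient exceeds the actor's cost C.
r to a half-sibling = 0.25 (half-sibs share one parent — one path of length 2: r = (1/2)^2 = 1/4).
r to a full sibling = 0.5 (full sibs share both parents — two paths of length 2: r = 2·(1/2)^2 = 1/2).
Summing one r·B term per recipient: 1·0.25·0.203 + 3·0.5·0.403 = 0.65525.
0.65525 < 1.7: the indirect benefit is less than the cost.

No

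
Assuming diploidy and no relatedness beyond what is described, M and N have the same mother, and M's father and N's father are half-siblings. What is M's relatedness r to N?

0.3125

With two independent routes of shared ancestry, r is the sum of the two contributions.
M and N are related in two ways: half-sibs through their shared mother (r = 1/4) and half first cousins through their fathers (r = 1/16).
r = 1/4 + 1/16 = 0.3125.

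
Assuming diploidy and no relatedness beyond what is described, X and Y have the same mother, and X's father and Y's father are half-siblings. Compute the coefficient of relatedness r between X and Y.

Relatedness sums over independent paths through distinct common ancestors.
X and Y are related in two ways: half-sibs through their shared mother (r = 1/4) and half first cousins through their fathers (r = 1/16).
r = 1/4 + 1/16 = 5/16 = 0.3125.

0.3125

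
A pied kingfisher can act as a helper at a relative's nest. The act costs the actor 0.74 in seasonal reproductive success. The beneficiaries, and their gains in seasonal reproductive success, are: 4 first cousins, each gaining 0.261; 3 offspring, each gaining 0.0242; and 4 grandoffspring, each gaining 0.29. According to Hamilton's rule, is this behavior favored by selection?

Hamilton's rule: the trait is favored when the sum of r·B over every recipient exceeds the actor's cost C.
r to a first cousin = 1/8 (first cousins share one grandparent pair — two paths of length 4: r = 2·(1/2)^4 = 1/8).
r to an offspring = 0.5 (one parent–offspring link: r = (1/2)^1 = 1/2).
r to a grandoffspring = 1/4 (two parent–offspring links: r = (1/2)^2 = 1/4).
Summing one r·B term per recipient: 4·0.125·0.261 + 3·0.5·0.0242 + 4·0.25·0.29 = 0.4568.
0.4568 < 0.74: the indirect benefit is less than the cost.

No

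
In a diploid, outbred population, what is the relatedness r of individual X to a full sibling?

0.5

Full sibs share both parents — two paths of length 2: r = 2·(1/2)^2 = 1/2.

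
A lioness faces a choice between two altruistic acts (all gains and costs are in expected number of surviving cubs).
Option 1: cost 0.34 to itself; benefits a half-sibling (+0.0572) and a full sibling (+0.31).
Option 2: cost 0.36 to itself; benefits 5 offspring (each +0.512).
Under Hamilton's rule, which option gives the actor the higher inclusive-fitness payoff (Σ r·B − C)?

Option 1: r to a half-sibling = 0.25.
Option 1: r to a full sibling = 0.5.
Option 1: Σ r·B − C = (1·0.25·0.0572 + 1·0.5·0.31) − 0.34 = -0.1707.
Option 2: r to an offspring = 0.5.
Option 2: Σ r·B − C = (5·0.5·0.512) − 0.36 = 0.92.
Option 2 has the higher net inclusive-fitness payoff.

Option 2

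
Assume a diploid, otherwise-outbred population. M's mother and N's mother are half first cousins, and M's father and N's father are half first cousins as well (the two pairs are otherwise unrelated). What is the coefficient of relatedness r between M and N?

0.03125

Wright's path rule: contributions from independent ancestry routes add.
M and N are related in two ways: half second cousins through their mothers (r = 1/64) and half second cousins through their fathers (r = 1/64).
r = 1/64 + 1/64 = 0.03125.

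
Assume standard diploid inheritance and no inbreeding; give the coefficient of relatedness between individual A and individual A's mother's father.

0.25

Each parent–offspring link contributes a factor of 1/2, and independent paths through distinct common ancestors add.
Two parent–offspring links: r = (1/2)^2 = 1/4.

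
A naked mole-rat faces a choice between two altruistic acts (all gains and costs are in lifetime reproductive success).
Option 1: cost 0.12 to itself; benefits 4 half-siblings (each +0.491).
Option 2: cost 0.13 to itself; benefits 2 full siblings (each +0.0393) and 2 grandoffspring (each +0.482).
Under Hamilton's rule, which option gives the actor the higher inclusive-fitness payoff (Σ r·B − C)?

Option 1

Option 1: r to a half-sibling = 0.25.
Option 1: Σ r·B − C = (4·0.25·0.491) − 0.12 = 0.371.
Option 2: r to a full sibling = 0.5.
Option 2: r to a grandoffspring = 0.25.
Option 2: Σ r·B − C = (2·0.5·0.0393 + 2·0.25·0.482) − 0.13 = 0.1503.
Option 1 has the higher net inclusive-fitness payoff.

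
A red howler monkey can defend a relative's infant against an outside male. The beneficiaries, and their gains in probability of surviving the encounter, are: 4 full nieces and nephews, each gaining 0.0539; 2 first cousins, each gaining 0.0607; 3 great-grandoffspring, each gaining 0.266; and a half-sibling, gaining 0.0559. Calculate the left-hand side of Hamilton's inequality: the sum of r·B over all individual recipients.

0.1828

r to a full niece or nephew = 1/4 (full aunt/uncle↔niece/nephew: two paths of length 3 through the shared grandparent pair: r = 2·(1/2)^3 = 1/4).
r to a first cousin = 0.125 (first cousins share one grandparent pair — two paths of length 4: r = 2·(1/2)^4 = 1/8).
r to a great-grandoffspring = 0.125 (three parent–offspring links: r = (1/2)^3 = 1/8).
r to a half-sibling = 1/4 (half-sibs share one parent — one path of length 2: r = (1/2)^2 = 1/4).
Summing one r·B term per recipient: 4·0.25·0.0539 + 2·0.125·0.0607 + 3·0.125·0.266 + 1·0.25·0.0559 = 0.1828.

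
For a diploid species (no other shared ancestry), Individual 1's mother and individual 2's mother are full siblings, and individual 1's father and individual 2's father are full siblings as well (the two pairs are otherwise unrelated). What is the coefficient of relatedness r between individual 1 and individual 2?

Relatedness sums over independent paths through distinct common ancestors.
Individual 1 and individual 2 are related in two ways: first cousins through their mothers (r = 1/8) and first cousins through their fathers (r = 1/8) — i.e. double first cousins.
r = 1/8 + 1/8 = 1/4 = 0.25.

0.25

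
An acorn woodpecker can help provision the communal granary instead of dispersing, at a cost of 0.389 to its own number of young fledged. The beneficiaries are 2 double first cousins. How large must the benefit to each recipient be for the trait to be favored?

r to a double first cousin = 0.25 (double first cousins share both grandparent pairs — four paths of length 4: r = 4·(1/2)^4 = 1/4).
Hamilton's rule with n recipients of equal r: n·r·B > C, so B > C/(n·r) = 0.389/(2·0.25) = 0.778.

0.778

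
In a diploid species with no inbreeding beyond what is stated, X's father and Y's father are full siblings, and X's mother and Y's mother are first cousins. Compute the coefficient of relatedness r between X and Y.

0.15625

With two independent routes of shared ancestry, r is the sum of the two contributions.
X and Y are related in two ways: first cousins through their fathers (r = 1/8) and second cousins through their mothers (r = 1/32).
r = 1/8 + 1/32 = 5/32 = 0.15625.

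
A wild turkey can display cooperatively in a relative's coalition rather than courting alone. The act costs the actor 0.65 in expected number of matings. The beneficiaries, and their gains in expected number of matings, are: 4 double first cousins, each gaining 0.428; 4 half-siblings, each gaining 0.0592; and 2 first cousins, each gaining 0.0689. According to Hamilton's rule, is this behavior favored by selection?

No

Hamilton's rule: the trait is favored when the sum of r·B over every recipient exceeds the actor's cost C.
r to a double first cousin = 1/4 (double first cousins share both grandparent pairs — four paths of length 4: r = 4·(1/2)^4 = 1/4).
r to a half-sibling = 0.25 (half-sibs share one parent — one path of length 2: r = (1/2)^2 = 1/4).
r to a first cousin = 1/8 (first cousins share one grandparent pair — two paths of length 4: r = 2·(1/2)^4 = 1/8).
Summing one r·B term per recipient: 4·0.25·0.428 + 4·0.25·0.0592 + 2·0.125·0.0689 = 0.504425.
0.504425 < 0.65: the indirect benefit is less than the cost.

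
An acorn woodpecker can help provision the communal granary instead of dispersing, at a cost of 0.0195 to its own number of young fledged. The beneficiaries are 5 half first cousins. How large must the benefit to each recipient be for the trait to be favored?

r to a half first cousin = 1/16 (half first cousins share one grandparent — one path of length 4: r = (1/2)^4 = 1/16).
Hamilton's rule with n recipients of equal r: n·r·B > C, so B > C/(n·r) = 0.0195/(5·0.0625) = 0.0624.

0.0624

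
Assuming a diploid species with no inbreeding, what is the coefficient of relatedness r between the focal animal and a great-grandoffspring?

0.125

Three parent–offspring links: r = (1/2)^3 = 1/8.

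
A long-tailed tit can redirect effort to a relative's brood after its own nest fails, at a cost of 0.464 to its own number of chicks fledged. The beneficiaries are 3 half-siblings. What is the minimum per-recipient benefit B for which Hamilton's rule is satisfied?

r to a half-sibling = 1/4 (half-sibs share one parent — one path of length 2: r = (1/2)^2 = 1/4).
Hamilton's rule with n recipients of equal r: n·r·B > C, so B > C/(n·r) = 0.464/(3·0.25) = 0.6187.

0.6187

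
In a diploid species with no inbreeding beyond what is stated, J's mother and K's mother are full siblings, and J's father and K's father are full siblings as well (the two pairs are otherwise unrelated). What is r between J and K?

0.25

Relatedness sums over independent paths through distinct common ancestors.
J and K are related in two ways: first cousins through their mothers (r = 1/8) and first cousins through their fathers (r = 1/8) — i.e. double first cousins.
r = 1/8 + 1/8 = 0.25.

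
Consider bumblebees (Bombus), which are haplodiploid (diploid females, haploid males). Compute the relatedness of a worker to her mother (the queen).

0.5

One meiotic link between diploid queen and diploid daughter: r = 1/2.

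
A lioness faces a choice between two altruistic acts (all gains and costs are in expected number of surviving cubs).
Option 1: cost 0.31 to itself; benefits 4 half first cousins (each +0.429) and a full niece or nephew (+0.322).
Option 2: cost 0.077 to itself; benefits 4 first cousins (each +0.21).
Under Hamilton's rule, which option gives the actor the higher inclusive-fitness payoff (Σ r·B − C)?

Option 1: r to a half first cousin = 0.0625.
Option 1: r to a full niece or nephew = 0.25.
Option 1: Σ r·B − C = (4·0.0625·0.429 + 1·0.25·0.322) − 0.31 = -0.12225.
Option 2: r to a first cousin = 0.125.
Option 2: Σ r·B − C = (4·0.125·0.21) − 0.077 = 0.028.
Option 2 has the higher net inclusive-fitness payoff.

Option 2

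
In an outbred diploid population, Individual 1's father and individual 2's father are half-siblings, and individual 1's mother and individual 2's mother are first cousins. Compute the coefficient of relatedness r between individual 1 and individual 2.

0.09375

Independent pedigree routes through distinct common ancestors add.
Individual 1 and individual 2 are related in two ways: half first cousins through their fathers (r = 1/16) and second cousins through their mothers (r = 1/32).
r = 1/16 + 1/32 = 0.09375.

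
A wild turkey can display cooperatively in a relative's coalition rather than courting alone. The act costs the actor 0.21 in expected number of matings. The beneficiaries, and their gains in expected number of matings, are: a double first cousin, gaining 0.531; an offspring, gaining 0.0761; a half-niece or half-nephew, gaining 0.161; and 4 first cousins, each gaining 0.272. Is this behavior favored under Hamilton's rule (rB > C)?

Hamilton's rule: the trait is favored when the sum of r·B over every recipient exceeds the actor's cost C.
r to a double first cousin = 0.25 (double first cousins share both grandparent pairs — four paths of length 4: r = 4·(1/2)^4 = 1/4).
r to an offspring = 1/2 (one parent–offspring link: r = (1/2)^1 = 1/2).
r to a half-niece or half-nephew = 1/8 (half-aunt/uncle↔niece/nephew: one path of length 3: r = (1/2)^3 = 1/8).
r to a first cousin = 1/8 (first cousins share one grandparent pair — two paths of length 4: r = 2·(1/2)^4 = 1/8).
Summing one r·B term per recipient: 1·0.25·0.531 + 1·0.5·0.0761 + 1·0.125·0.161 + 4·0.125·0.272 = 0.326925.
0.326925 > 0.21: the indirect benefit exceeds the cost.

Yes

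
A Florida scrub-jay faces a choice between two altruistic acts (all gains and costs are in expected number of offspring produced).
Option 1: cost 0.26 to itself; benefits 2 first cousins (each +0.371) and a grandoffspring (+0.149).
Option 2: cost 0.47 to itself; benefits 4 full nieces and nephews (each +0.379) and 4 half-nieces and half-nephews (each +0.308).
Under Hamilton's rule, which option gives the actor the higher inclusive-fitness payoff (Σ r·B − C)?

Option 2

Option 1: r to a first cousin = 0.125.
Option 1: r to a grandoffspring = 0.25.
Option 1: Σ r·B − C = (2·0.125·0.371 + 1·0.25·0.149) − 0.26 = -0.13.
Option 2: r to a full niece or nephew = 0.25.
Option 2: r to a half-niece or half-nephew = 0.125.
Option 2: Σ r·B − C = (4·0.25·0.379 + 4·0.125·0.308) − 0.47 = 0.063.
Option 2 has the higher net inclusive-fitness payoff.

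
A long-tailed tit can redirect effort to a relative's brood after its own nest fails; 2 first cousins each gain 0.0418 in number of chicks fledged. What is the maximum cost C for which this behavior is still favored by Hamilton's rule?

0.01045

r to a first cousin = 1/8 (first cousins share one grandparent pair — two paths of length 4: r = 2·(1/2)^4 = 1/8).
Hamilton's rule: n·r·B > C, so the trait is favored while C < n·r·B = 2·0.125·0.0418 = 0.01045.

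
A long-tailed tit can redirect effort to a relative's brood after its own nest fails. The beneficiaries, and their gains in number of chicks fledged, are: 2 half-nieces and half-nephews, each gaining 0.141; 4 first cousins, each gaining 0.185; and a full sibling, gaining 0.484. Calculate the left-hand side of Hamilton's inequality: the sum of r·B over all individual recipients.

0.36975

r to a half-niece or half-nephew = 1/8 (half-aunt/uncle↔niece/nephew: one path of length 3: r = (1/2)^3 = 1/8).
r to a first cousin = 1/8 (first cousins share one grandparent pair — two paths of length 4: r = 2·(1/2)^4 = 1/8).
r to a full sibling = 1/2 (full sibs share both parents — two paths of length 2: r = 2·(1/2)^2 = 1/2).
Summing one r·B term per recipient: 2·0.125·0.141 + 4·0.125·0.185 + 1·0.5·0.484 = 0.36975.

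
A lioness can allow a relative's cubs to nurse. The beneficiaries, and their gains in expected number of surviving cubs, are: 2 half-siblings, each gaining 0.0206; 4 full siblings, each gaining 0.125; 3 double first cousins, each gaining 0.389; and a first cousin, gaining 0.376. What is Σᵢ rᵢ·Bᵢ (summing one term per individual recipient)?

0.59905

r to a half-sibling = 1/4 (half-sibs share one parent — one path of length 2: r = (1/2)^2 = 1/4).
r to a full sibling = 0.5 (full sibs share both parents — two paths of length 2: r = 2·(1/2)^2 = 1/2).
r to a double first cousin = 0.25 (double first cousins share both grandparent pairs — four paths of length 4: r = 4·(1/2)^4 = 1/4).
r to a first cousin = 0.125 (first cousins share one grandparent pair — two paths of length 4: r = 2·(1/2)^4 = 1/8).
Summing one r·B term per recipient: 2·0.25·0.0206 + 4·0.5·0.125 + 3·0.25·0.389 + 1·0.125·0.376 = 0.59905.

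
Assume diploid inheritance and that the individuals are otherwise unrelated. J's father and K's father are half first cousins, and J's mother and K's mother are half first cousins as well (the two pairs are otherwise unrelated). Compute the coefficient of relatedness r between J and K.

0.03125

Wright's path rule: contributions from independent ancestry routes add.
J and K are related in two ways: half second cousins through their fathers (r = 1/64) and half second cousins through their mothers (r = 1/64).
r = 1/64 + 1/64 = 1/32 = 0.03125.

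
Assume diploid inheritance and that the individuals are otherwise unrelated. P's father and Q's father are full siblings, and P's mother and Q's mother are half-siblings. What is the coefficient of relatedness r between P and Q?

0.1875

Relatedness sums over independent paths through distinct common ancestors.
P and Q are related in two ways: first cousins through their fathers (r = 1/8) and half first cousins through their mothers (r = 1/16).
r = 1/8 + 1/16 = 0.1875.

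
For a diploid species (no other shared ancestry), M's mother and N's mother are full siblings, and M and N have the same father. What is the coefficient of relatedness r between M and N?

0.375

With two independent routes of shared ancestry, r is the sum of the two contributions.
M and N are related in two ways: first cousins through their mothers (r = 1/8) and half-sibs through their shared father (r = 1/4).
r = 1/8 + 1/4 = 3/8 = 0.375.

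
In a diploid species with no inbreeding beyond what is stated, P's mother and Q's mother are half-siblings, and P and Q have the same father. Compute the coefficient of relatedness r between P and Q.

0.3125

Wright's path rule: contributions from independent ancestry routes add.
P and Q are related in two ways: half first cousins through their mothers (r = 1/16) and half-sibs through their shared father (r = 1/4).
r = 1/16 + 1/4 = 5/16 = 0.3125.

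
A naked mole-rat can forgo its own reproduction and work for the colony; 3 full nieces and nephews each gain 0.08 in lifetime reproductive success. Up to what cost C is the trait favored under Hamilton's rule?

0.06

r to a full niece or nephew = 0.25 (full aunt/uncle↔niece/nephew: two paths of length 3 through the shared grandparent pair: r = 2·(1/2)^3 = 1/4).
Hamilton's rule: n·r·B > C, so the trait is favored while C < n·r·B = 3·0.25·0.08 = 0.06.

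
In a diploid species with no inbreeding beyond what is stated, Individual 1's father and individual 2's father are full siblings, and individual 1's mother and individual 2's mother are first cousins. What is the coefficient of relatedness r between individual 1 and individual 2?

Relatedness sums over independent paths through distinct common ancestors.
Individual 1 and individual 2 are related in two ways: first cousins through their fathers (r = 1/8) and second cousins through their mothers (r = 1/32).
r = 1/8 + 1/32 = 5/32 = 0.15625.

0.15625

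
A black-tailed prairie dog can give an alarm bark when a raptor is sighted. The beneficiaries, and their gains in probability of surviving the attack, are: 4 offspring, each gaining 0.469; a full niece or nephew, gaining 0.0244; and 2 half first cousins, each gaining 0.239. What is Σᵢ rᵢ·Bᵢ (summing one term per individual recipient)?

r to an offspring = 0.5 (one parent–offspring link: r = (1/2)^1 = 1/2).
r to a full niece or nephew = 1/4 (full aunt/uncle↔niece/nephew: two paths of length 3 through the shared grandparent pair: r = 2·(1/2)^3 = 1/4).
r to a half first cousin = 0.0625 (half first cousins share one grandparent — one path of length 4: r = (1/2)^4 = 1/16).
Summing one r·B term per recipient: 4·0.5·0.469 + 1·0.25·0.0244 + 2·0.0625·0.239 = 0.973975.

0.973975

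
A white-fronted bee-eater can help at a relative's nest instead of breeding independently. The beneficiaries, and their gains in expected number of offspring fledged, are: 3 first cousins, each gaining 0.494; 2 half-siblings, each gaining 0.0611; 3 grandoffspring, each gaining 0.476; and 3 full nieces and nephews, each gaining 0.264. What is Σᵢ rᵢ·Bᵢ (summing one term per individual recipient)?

r to a first cousin = 1/8 (first cousins share one grandparent pair — two paths of length 4: r = 2·(1/2)^4 = 1/8).
r to a half-sibling = 0.25 (half-sibs share one parent — one path of length 2: r = (1/2)^2 = 1/4).
r to a grandoffspring = 0.25 (two parent–offspring links: r = (1/2)^2 = 1/4).
r to a full niece or nephew = 1/4 (full aunt/uncle↔niece/nephew: two paths of length 3 through the shared grandparent pair: r = 2·(1/2)^3 = 1/4).
Summing one r·B term per recipient: 3·0.125·0.494 + 2·0.25·0.0611 + 3·0.25·0.476 + 3·0.25·0.264 = 0.7708.

0.7708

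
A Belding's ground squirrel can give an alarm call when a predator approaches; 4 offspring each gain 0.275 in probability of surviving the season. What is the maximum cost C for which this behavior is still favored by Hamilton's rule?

0.55

r to an offspring = 0.5 (one parent–offspring link: r = (1/2)^1 = 1/2).
Hamilton's rule: n·r·B > C, so the trait is favored while C < n·r·B = 4·0.5·0.275 = 0.55.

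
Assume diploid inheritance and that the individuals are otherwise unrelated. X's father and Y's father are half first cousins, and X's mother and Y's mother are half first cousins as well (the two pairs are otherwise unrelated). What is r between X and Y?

Independent pedigree routes through distinct common ancestors add.
X and Y are related in two ways: half second cousins through their fathers (r = 1/64) and half second cousins through their mothers (r = 1/64).
r = 1/64 + 1/64 = 1/32 = 0.03125.

0.03125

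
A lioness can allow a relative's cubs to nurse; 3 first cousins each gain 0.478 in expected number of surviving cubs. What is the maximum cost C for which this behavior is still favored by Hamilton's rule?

r to a first cousin = 0.125 (first cousins share one grandparent pair — two paths of length 4: r = 2·(1/2)^4 = 1/8).
Hamilton's rule: n·r·B > C, so the trait is favored while C < n·r·B = 3·0.125·0.478 = 0.17925.

0.17925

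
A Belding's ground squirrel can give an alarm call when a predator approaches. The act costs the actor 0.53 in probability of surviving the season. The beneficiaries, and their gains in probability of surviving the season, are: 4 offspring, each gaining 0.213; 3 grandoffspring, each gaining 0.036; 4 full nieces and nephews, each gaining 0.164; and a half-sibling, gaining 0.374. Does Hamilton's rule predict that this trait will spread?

Hamilton's rule: the trait is favored when the sum of r·B over every recipient exceeds the actor's cost C.
r to an offspring = 0.5 (one parent–offspring link: r = (1/2)^1 = 1/2).
r to a grandoffspring = 0.25 (two parent–offspring links: r = (1/2)^2 = 1/4).
r to a full niece or nephew = 1/4 (full aunt/uncle↔niece/nephew: two paths of length 3 through the shared grandparent pair: r = 2·(1/2)^3 = 1/4).
r to a half-sibling = 0.25 (half-sibs share one parent — one path of length 2: r = (1/2)^2 = 1/4).
Summing one r·B term per recipient: 4·0.5·0.213 + 3·0.25·0.036 + 4·0.25·0.164 + 1·0.25·0.374 = 0.7105.
0.7105 > 0.53: the indirect benefit exceeds the cost.

Yes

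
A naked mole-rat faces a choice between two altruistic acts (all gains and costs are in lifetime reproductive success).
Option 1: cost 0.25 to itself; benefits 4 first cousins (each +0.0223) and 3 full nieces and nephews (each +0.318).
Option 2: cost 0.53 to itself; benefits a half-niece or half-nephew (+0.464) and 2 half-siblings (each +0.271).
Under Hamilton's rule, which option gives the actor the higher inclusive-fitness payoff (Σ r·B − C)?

Option 1: r to a first cousin = 0.125.
Option 1: r to a full niece or nephew = 0.25.
Option 1: Σ r·B − C = (4·0.125·0.0223 + 3·0.25·0.318) − 0.25 = -0.00035.
Option 2: r to a half-niece or half-nephew = 0.125.
Option 2: r to a half-sibling = 0.25.
Option 2: Σ r·B − C = (1·0.125·0.464 + 2·0.25·0.271) − 0.53 = -0.3365.
Option 1 has the higher net inclusive-fitness payoff.

Option 1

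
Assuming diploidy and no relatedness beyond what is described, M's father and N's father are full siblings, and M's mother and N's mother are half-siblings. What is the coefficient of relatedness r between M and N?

Wright's path rule: contributions from independent ancestry routes add.
M and N are related in two ways: first cousins through their fathers (r = 1/8) and half first cousins through their mothers (r = 1/16).
r = 1/8 + 1/16 = 0.1875.

0.1875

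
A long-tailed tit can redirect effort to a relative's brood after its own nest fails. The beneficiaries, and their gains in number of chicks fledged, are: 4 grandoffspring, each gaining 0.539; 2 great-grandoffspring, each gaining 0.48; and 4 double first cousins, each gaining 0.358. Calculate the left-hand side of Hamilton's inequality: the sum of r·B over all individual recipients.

r to a grandoffspring = 0.25 (two parent–offspring links: r = (1/2)^2 = 1/4).
r to a great-grandoffspring = 0.125 (three parent–offspring links: r = (1/2)^3 = 1/8).
r to a double first cousin = 1/4 (double first cousins share both grandparent pairs — four paths of length 4: r = 4·(1/2)^4 = 1/4).
Summing one r·B term per recipient: 4·0.25·0.539 + 2·0.125·0.48 + 4·0.25·0.358 = 1.017.

1.017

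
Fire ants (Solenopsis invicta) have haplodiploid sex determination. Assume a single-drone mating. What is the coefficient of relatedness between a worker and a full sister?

0.75

Haplodiploid full sisters inherit their father's entire haploid genome identically (contributing 1/2) and on average half of their mother's contribution (1/2 · 1/2 = 1/4); r = 1/2 + 1/4 = 3/4.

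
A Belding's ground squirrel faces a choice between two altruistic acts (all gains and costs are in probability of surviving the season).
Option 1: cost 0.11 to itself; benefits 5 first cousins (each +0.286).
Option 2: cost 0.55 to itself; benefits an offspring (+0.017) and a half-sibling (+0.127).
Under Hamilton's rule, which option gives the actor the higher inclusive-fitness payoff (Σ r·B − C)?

Option 1: r to a first cousin = 0.125.
Option 1: Σ r·B − C = (5·0.125·0.286) − 0.11 = 0.06875.
Option 2: r to an offspring = 0.5.
Option 2: r to a half-sibling = 0.25.
Option 2: Σ r·B − C = (1·0.5·0.017 + 1·0.25·0.127) − 0.55 = -0.50975.
Option 1 has the higher net inclusive-fitness payoff.

Option 1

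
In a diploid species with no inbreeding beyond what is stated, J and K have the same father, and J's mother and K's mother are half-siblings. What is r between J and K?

0.3125

Independent pedigree routes through distinct common ancestors add.
J and K are related in two ways: half-sibs through their shared father (r = 1/4) and half first cousins through their mothers (r = 1/16).
r = 1/4 + 1/16 = 0.3125.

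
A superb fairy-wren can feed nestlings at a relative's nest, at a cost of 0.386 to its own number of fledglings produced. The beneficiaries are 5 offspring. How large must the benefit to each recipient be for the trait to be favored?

0.1544

r to an offspring = 1/2 (one parent–offspring link: r = (1/2)^1 = 1/2).
Hamilton's rule with n recipients of equal r: n·r·B > C, so B > C/(n·r) = 0.386/(5·0.5) = 0.1544.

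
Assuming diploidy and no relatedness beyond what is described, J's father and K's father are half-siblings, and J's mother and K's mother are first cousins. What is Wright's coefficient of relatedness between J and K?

With two independent routes of shared ancestry, r is the sum of the two contributions.
J and K are related in two ways: half first cousins through their fathers (r = 1/16) and second cousins through their mothers (r = 1/32).
r = 1/16 + 1/32 = 3/32 = 0.09375.

0.09375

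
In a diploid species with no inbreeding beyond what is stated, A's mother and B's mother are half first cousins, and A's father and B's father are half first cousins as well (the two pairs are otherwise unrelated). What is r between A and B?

0.03125

Relatedness sums over independent paths through distinct common ancestors.
A and B are related in two ways: half second cousins through their mothers (r = 1/64) and half second cousins through their fathers (r = 1/64).
r = 1/64 + 1/64 = 0.03125.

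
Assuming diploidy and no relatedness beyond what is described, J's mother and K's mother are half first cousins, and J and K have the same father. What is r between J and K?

0.265625

Wright's path rule: contributions from independent ancestry routes add.
J and K are related in two ways: half second cousins through their mothers (r = 1/64) and half-sibs through their shared father (r = 1/4).
r = 1/64 + 1/4 = 17/64 = 0.265625.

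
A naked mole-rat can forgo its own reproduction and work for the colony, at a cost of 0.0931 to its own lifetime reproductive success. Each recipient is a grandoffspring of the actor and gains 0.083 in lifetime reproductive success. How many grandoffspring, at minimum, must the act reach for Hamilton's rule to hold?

5

r to a grandoffspring = 1/4 (two parent–offspring links: r = (1/2)^2 = 1/4).
Hamilton's rule: n·r·B > C  ⇒  n > C/(r·B) = 0.0931/(0.25·0.083) = 4.487.
The smallest integer exceeding 4.487 is 5.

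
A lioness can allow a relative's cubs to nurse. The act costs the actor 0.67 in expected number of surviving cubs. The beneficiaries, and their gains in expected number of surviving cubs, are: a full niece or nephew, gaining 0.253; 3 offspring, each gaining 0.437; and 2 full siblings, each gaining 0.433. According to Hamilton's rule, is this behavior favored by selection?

Hamilton's rule: the trait is favored when the sum of r·B over every recipient exceeds the actor's cost C.
r to a full niece or nephew = 1/4 (full aunt/uncle↔niece/nephew: two paths of length 3 through the shared grandparent pair: r = 2·(1/2)^3 = 1/4).
r to an offspring = 1/2 (one parent–offspring link: r = (1/2)^1 = 1/2).
r to a full sibling = 1/2 (full sibs share both parents — two paths of length 2: r = 2·(1/2)^2 = 1/2).
Summing one r·B term per recipient: 1·0.25·0.253 + 3·0.5·0.437 + 2·0.5·0.433 = 1.15175.
1.15175 > 0.67: the indirect benefit exceeds the cost.

Yes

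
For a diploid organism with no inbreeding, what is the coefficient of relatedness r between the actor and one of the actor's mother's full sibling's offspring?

0.125

Each parent–offspring link contributes a factor of 1/2, and independent paths through distinct common ancestors add.
First cousins share one grandparent pair — two paths of length 4: r = 2·(1/2)^4 = 1/8.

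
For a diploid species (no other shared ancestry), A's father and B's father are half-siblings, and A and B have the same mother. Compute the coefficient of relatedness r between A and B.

Wright's path rule: contributions from independent ancestry routes add.
A and B are related in two ways: half first cousins through their fathers (r = 1/16) and half-sibs through their shared mother (r = 1/4).
r = 1/16 + 1/4 = 5/16 = 0.3125.

0.3125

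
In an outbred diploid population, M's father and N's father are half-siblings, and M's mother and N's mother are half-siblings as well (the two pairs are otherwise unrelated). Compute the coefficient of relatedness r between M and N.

0.125

With two independent routes of shared ancestry, r is the sum of the two contributions.
M and N are related in two ways: half first cousins through their fathers (r = 1/16) and half first cousins through their mothers (r = 1/16).
r = 1/16 + 1/16 = 1/8 = 0.125.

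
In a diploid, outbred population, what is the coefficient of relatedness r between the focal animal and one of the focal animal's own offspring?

Each parent–offspring link contributes a factor of 1/2, and independent paths through distinct common ancestors add.
One parent–offspring link: r = (1/2)^1 = 1/2.

0.5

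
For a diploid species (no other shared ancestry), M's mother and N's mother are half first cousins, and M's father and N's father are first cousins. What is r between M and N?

0.046875

Independent pedigree routes through distinct common ancestors add.
M and N are related in two ways: half second cousins through their mothers (r = 1/64) and second cousins through their fathers (r = 1/32).
r = 1/64 + 1/32 = 3/64 = 0.046875.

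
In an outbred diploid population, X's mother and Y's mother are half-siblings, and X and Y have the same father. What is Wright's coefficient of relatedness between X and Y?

Relatedness sums over independent paths through distinct common ancestors.
X and Y are related in two ways: half first cousins through their mothers (r = 1/16) and half-sibs through their shared father (r = 1/4).
r = 1/16 + 1/4 = 5/16 = 0.3125.

0.3125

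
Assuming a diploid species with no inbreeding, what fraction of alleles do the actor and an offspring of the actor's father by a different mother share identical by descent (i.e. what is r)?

Each parent–offspring link contributes a factor of 1/2, and independent paths through distinct common ancestors add.
Half-sibs share one parent — one path of length 2: r = (1/2)^2 = 1/4.

0.25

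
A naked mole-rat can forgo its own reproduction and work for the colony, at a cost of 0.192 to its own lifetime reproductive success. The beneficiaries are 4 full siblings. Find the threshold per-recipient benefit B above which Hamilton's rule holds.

r to a full sibling = 0.5 (full sibs share both parents — two paths of length 2: r = 2·(1/2)^2 = 1/2).
Hamilton's rule with n recipients of equal r: n·r·B > C, so B > C/(n·r) = 0.192/(4·0.5) = 0.096.

0.096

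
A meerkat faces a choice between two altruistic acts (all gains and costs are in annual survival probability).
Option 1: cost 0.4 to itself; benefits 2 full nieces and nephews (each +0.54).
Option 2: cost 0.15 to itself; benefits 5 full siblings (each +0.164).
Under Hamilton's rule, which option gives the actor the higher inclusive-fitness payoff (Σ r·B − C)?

Option 2

Option 1: r to a full niece or nephew = 0.25.
Option 1: Σ r·B − C = (2·0.25·0.54) − 0.4 = -0.13.
Option 2: r to a full sibling = 0.5.
Option 2: Σ r·B − C = (5·0.5·0.164) − 0.15 = 0.26.
Option 2 has the higher net inclusive-fitness payoff.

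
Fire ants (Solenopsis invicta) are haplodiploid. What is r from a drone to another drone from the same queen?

Haploid brothers each carry a random half of the queen's diploid genome, so on average they share half: r = 1/2.

0.5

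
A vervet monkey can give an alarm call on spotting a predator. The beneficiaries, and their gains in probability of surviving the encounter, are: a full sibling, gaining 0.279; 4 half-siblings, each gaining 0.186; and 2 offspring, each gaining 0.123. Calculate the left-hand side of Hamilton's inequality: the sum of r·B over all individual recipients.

r to a full sibling = 0.5 (full sibs share both parents — two paths of length 2: r = 2·(1/2)^2 = 1/2).
r to a half-sibling = 0.25 (half-sibs share one parent — one path of length 2: r = (1/2)^2 = 1/4).
r to an offspring = 0.5 (one parent–offspring link: r = (1/2)^1 = 1/2).
Summing one r·B term per recipient: 1·0.5·0.279 + 4·0.25·0.186 + 2·0.5·0.123 = 0.4485.

0.4485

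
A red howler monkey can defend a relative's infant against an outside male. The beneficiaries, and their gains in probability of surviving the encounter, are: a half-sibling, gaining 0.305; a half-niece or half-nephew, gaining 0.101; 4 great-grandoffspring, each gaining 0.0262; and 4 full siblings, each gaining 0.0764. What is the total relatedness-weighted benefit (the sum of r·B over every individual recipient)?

0.254775

r to a half-sibling = 0.25 (half-sibs share one parent — one path of length 2: r = (1/2)^2 = 1/4).
r to a half-niece or half-nephew = 0.125 (half-aunt/uncle↔niece/nephew: one path of length 3: r = (1/2)^3 = 1/8).
r to a great-grandoffspring = 1/8 (three parent–offspring links: r = (1/2)^3 = 1/8).
r to a full sibling = 1/2 (full sibs share both parents — two paths of length 2: r = 2·(1/2)^2 = 1/2).
Summing one r·B term per recipient: 1·0.25·0.305 + 1·0.125·0.101 + 4·0.125·0.0262 + 4·0.5·0.0764 = 0.254775.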